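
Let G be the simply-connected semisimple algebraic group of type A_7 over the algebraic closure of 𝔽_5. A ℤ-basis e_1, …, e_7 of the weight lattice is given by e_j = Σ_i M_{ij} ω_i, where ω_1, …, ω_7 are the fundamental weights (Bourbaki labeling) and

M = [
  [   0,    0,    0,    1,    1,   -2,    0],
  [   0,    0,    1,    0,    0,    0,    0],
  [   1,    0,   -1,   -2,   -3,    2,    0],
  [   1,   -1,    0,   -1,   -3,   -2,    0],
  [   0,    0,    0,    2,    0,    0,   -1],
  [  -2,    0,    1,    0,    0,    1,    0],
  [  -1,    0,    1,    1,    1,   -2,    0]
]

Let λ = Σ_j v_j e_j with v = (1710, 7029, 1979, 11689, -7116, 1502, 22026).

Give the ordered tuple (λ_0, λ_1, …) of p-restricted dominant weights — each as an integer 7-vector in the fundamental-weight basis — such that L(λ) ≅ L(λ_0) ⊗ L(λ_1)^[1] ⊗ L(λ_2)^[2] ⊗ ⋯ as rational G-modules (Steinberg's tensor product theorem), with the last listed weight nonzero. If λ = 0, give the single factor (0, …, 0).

((4, 4, 0, 1, 2, 1, 3), (3, 0, 1, 2, 0, 2, 2), (2, 4, 3, 3, 4, 2, 3), (2, 0, 0, 0, 0, 0, 4), (2, 3, 1, 2, 2, 0, 2))

Compute c_i = Σ_j M_{ij} v_j with v = (1710, 7029, 1979, 11689, -7116, 1502, 22026):
  c_1 = (0)·(1710) + (0)·(7029) + (0)·(1979) + (1)·(11689) + (1)·(-7116) + (-2)·(1502) + (0)·(22026) = 1569
  c_2 = (0)·(1710) + (0)·(7029) + (1)·(1979) + (0)·(11689) + (0)·(-7116) + (0)·(1502) + (0)·(22026) = 1979
  c_3 = (1)·(1710) + (0)·(7029) + (-1)·(1979) + (-2)·(11689) + (-3)·(-7116) + (2)·(1502) + (0)·(22026) = 705
  c_4 = (1)·(1710) + (-1)·(7029) + (0)·(1979) + (-1)·(11689) + (-3)·(-7116) + (-2)·(1502) + (0)·(22026) = 1336
  c_5 = (0)·(1710) + (0)·(7029) + (0)·(1979) + (2)·(11689) + (0)·(-7116) + (0)·(1502) + (-1)·(22026) = 1352
  c_6 = (-2)·(1710) + (0)·(7029) + (1)·(1979) + (0)·(11689) + (0)·(-7116) + (1)·(1502) + (0)·(22026) = 61
  c_7 = (-1)·(1710) + (0)·(7029) + (1)·(1979) + (1)·(11689) + (1)·(-7116) + (-2)·(1502) + (0)·(22026) = 1838
Base-5 expansion of each c_i:
  c_1 = 1569 = 4·5^0 + 3·5^1 + 2·5^2 + 2·5^3 + 2·5^4
  c_2 = 1979 = 4·5^0 + 0·5^1 + 4·5^2 + 0·5^3 + 3·5^4
  c_3 = 705 = 0·5^0 + 1·5^1 + 3·5^2 + 0·5^3 + 1·5^4
  c_4 = 1336 = 1·5^0 + 2·5^1 + 3·5^2 + 0·5^3 + 2·5^4
  c_5 = 1352 = 2·5^0 + 0·5^1 + 4·5^2 + 0·5^3 + 2·5^4
  c_6 = 61 = 1·5^0 + 2·5^1 + 2·5^2
  c_7 = 1838 = 3·5^0 + 2·5^1 + 3·5^2 + 4·5^3 + 2·5^4
Factor λ_0 = (4, 4, 0, 1, 2, 1, 3)
Factor λ_1 = (3, 0, 1, 2, 0, 2, 2)
Factor λ_2 = (2, 4, 3, 3, 4, 2, 3)
Factor λ_3 = (2, 0, 0, 0, 0, 0, 4)
Factor λ_4 = (2, 3, 1, 2, 2, 0, 2)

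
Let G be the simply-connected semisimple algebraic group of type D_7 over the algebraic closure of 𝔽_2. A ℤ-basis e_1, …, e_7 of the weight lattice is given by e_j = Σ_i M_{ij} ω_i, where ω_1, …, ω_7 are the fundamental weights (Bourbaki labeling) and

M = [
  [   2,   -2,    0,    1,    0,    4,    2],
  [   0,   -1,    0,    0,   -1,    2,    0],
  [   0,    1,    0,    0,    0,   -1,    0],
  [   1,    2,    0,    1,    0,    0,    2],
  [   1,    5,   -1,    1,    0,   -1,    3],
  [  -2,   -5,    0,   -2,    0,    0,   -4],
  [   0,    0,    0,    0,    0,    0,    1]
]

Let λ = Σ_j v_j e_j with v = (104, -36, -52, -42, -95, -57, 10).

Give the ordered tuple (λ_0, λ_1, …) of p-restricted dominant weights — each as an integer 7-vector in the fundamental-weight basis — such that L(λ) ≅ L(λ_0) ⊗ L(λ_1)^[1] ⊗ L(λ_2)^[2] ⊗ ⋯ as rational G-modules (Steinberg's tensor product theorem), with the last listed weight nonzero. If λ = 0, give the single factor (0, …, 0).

In the fundamental-weight basis, λ has coordinates c = M·v (v = (104, -36, -52, -42, -95, -57, 10)):
  c_1 = (2)·(104) + (-2)·(-36) + (0)·(-52) + (1)·(-42) + (0)·(-95) + (4)·(-57) + (2)·(10) = 30
  c_2 = (0)·(104) + (-1)·(-36) + (0)·(-52) + (0)·(-42) + (-1)·(-95) + (2)·(-57) + (0)·(10) = 17
  c_3 = (0)·(104) + (1)·(-36) + (0)·(-52) + (0)·(-42) + (0)·(-95) + (-1)·(-57) + (0)·(10) = 21
  c_4 = (1)·(104) + (2)·(-36) + (0)·(-52) + (1)·(-42) + (0)·(-95) + (0)·(-57) + (2)·(10) = 10
  c_5 = (1)·(104) + (5)·(-36) + (-1)·(-52) + (1)·(-42) + (0)·(-95) + (-1)·(-57) + (3)·(10) = 21
  c_6 = (-2)·(104) + (-5)·(-36) + (0)·(-52) + (-2)·(-42) + (0)·(-95) + (0)·(-57) + (-4)·(10) = 16
  c_7 = (0)·(104) + (0)·(-36) + (0)·(-52) + (0)·(-42) + (0)·(-95) + (0)·(-57) + (1)·(10) = 10
p = 2; digits c_i = Σ_j d_{ij}·2^j, 0 ≤ d_{ij} < 2:
  c_1 = 30 = 0·2^0 + 1·2^1 + 1·2^2 + 1·2^3 + 1·2^4
  c_2 = 17 = 1·2^0 + 0·2^1 + 0·2^2 + 0·2^3 + 1·2^4
  c_3 = 21 = 1·2^0 + 0·2^1 + 1·2^2 + 0·2^3 + 1·2^4
  c_4 = 10 = 0·2^0 + 1·2^1 + 0·2^2 + 1·2^3
  c_5 = 21 = 1·2^0 + 0·2^1 + 1·2^2 + 0·2^3 + 1·2^4
  c_6 = 16 = 0·2^0 + 0·2^1 + 0·2^2 + 0·2^3 + 1·2^4
  c_7 = 10 = 0·2^0 + 1·2^1 + 0·2^2 + 1·2^3
λ_0 = (0, 1, 1, 0, 1, 0, 0)
λ_1 = (1, 0, 0, 1, 0, 0, 1)
λ_2 = (1, 0, 1, 0, 1, 0, 0)
λ_3 = (1, 0, 0, 1, 0, 0, 1)
λ_4 = (1, 1, 1, 0, 1, 1, 0)

((0, 1, 1, 0, 1, 0, 0), (1, 0, 0, 1, 0, 0, 1), (1, 0, 1, 0, 1, 0, 0), (1, 0, 0, 1, 0, 0, 1), (1, 1, 1, 0, 1, 1, 0))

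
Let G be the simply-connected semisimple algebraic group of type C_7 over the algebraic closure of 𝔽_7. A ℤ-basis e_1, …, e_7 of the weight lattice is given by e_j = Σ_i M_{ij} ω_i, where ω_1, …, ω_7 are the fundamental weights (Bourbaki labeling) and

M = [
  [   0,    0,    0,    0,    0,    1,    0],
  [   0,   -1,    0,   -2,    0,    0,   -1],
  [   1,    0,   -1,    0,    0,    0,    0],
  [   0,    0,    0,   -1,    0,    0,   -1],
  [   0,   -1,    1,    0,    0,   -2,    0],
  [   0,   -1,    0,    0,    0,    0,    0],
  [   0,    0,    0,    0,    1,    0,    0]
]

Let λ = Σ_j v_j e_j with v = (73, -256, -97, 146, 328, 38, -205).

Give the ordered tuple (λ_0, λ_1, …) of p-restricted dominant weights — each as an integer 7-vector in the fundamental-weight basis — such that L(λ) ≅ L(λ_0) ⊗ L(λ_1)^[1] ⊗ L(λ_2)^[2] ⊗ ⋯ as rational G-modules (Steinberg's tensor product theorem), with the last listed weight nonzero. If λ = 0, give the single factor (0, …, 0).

ω-coordinates c = M·v, v = (73, -256, -97, 146, 328, 38, -205):
  c_1 = (0)·(73) + (0)·(-256) + (0)·(-97) + (0)·(146) + (0)·(328) + (1)·(38) + (0)·(-205) = 38
  c_2 = (0)·(73) + (-1)·(-256) + (0)·(-97) + (-2)·(146) + (0)·(328) + (0)·(38) + (-1)·(-205) = 169
  c_3 = (1)·(73) + (0)·(-256) + (-1)·(-97) + (0)·(146) + (0)·(328) + (0)·(38) + (0)·(-205) = 170
  c_4 = (0)·(73) + (0)·(-256) + (0)·(-97) + (-1)·(146) + (0)·(328) + (0)·(38) + (-1)·(-205) = 59
  c_5 = (0)·(73) + (-1)·(-256) + (1)·(-97) + (0)·(146) + (0)·(328) + (-2)·(38) + (0)·(-205) = 83
  c_6 = (0)·(73) + (-1)·(-256) + (0)·(-97) + (0)·(146) + (0)·(328) + (0)·(38) + (0)·(-205) = 256
  c_7 = (0)·(73) + (0)·(-256) + (0)·(-97) + (0)·(146) + (1)·(328) + (0)·(38) + (0)·(-205) = 328
Base-7 expansion of each c_i:
  c_1 = 38 = 3·7^0 + 5·7^1
  c_2 = 169 = 1·7^0 + 3·7^1 + 3·7^2
  c_3 = 170 = 2·7^0 + 3·7^1 + 3·7^2
  c_4 = 59 = 3·7^0 + 1·7^1 + 1·7^2
  c_5 = 83 = 6·7^0 + 4·7^1 + 1·7^2
  c_6 = 256 = 4·7^0 + 1·7^1 + 5·7^2
  c_7 = 328 = 6·7^0 + 4·7^1 + 6·7^2
Factor λ_0 = (3, 1, 2, 3, 6, 4, 6)
Factor λ_1 = (5, 3, 3, 1, 4, 1, 4)
Factor λ_2 = (0, 3, 3, 1, 1, 5, 6)

((3, 1, 2, 3, 6, 4, 6), (5, 3, 3, 1, 4, 1, 4), (0, 3, 3, 1, 1, 5, 6))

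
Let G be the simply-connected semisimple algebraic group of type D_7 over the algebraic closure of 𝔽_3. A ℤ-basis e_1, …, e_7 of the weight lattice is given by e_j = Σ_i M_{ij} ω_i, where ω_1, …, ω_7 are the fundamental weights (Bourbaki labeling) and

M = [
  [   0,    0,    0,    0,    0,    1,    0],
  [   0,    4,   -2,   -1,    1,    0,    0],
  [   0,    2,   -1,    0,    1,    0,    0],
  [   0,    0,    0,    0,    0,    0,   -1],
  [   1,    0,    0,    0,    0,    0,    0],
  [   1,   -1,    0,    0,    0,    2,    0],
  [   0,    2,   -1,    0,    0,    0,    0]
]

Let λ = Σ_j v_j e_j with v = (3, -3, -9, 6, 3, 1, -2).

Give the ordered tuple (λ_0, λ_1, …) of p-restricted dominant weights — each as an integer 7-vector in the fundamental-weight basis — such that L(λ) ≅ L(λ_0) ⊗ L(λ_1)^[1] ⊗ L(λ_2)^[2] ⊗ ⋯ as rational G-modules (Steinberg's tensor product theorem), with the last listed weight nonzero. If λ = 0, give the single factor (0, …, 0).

((1, 0, 0, 2, 0, 2, 0), (0, 1, 2, 0, 1, 2, 1))

Change of basis e → ω: c = M·v where v = (3, -3, -9, 6, 3, 1, -2):
  c_1 = 0·3 + (0)·(-3) + (0)·(-9) + 0·6 + 0·3 + 1·1 + (0)·(-2) = 1
  c_2 = 0·3 + (4)·(-3) + (-2)·(-9) + (-1)·(6) + 1·3 + 0·1 + (0)·(-2) = 3
  c_3 = 0·3 + (2)·(-3) + (-1)·(-9) + 0·6 + 1·3 + 0·1 + (0)·(-2) = 6
  c_4 = 0·3 + (0)·(-3) + (0)·(-9) + 0·6 + 0·3 + 0·1 + (-1)·(-2) = 2
  c_5 = 1·3 + (0)·(-3) + (0)·(-9) + 0·6 + 0·3 + 0·1 + (0)·(-2) = 3
  c_6 = 1·3 + (-1)·(-3) + (0)·(-9) + 0·6 + 0·3 + 2·1 + (0)·(-2) = 8
  c_7 = 0·3 + (2)·(-3) + (-1)·(-9) + 0·6 + 0·3 + 0·1 + (0)·(-2) = 3
Writing each c_i in base p = 3:
  c_1 = 1 = 1·3^0
  c_2 = 3 = 0·3^0 + 1·3^1
  c_3 = 6 = 0·3^0 + 2·3^1
  c_4 = 2 = 2·3^0
  c_5 = 3 = 0·3^0 + 1·3^1
  c_6 = 8 = 2·3^0 + 2·3^1
  c_7 = 3 = 0·3^0 + 1·3^1
Factor λ_0 = (1, 0, 0, 2, 0, 2, 0)
Factor λ_1 = (0, 1, 2, 0, 1, 2, 1)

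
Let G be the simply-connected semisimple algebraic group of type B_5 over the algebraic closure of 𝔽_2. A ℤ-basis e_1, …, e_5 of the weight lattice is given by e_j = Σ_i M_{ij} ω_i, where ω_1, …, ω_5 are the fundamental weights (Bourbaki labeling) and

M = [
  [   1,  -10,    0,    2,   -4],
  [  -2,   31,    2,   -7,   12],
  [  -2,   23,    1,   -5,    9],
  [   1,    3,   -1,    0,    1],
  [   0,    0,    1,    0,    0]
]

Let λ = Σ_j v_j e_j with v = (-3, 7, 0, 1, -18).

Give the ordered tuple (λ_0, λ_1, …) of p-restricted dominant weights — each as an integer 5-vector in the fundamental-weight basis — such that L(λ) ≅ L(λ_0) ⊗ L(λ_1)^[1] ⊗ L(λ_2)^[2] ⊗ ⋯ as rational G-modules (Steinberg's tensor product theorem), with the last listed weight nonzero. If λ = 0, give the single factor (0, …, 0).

In the fundamental-weight basis, λ has coordinates c = M·v (v = (-3, 7, 0, 1, -18)):
  c_1 = (1)·(-3) + (-10)·(7) + 0·0 + 2·1 + (-4)·(-18) = 1
  c_2 = (-2)·(-3) + 31·7 + 2·0 + (-7)·(1) + (12)·(-18) = 0
  c_3 = (-2)·(-3) + 23·7 + 1·0 + (-5)·(1) + (9)·(-18) = 0
  c_4 = (1)·(-3) + 3·7 + (-1)·(0) + 0·1 + (1)·(-18) = 0
  c_5 = (0)·(-3) + 0·7 + 1·0 + 0·1 + (0)·(-18) = 0
Base-2 expansion of each c_i:
  c_1 = 1 = 1·2^0
  c_2 = 0
  c_3 = 0
  c_4 = 0
  c_5 = 0
p-restricted factor λ_0 = (1, 0, 0, 0, 0)

((1, 0, 0, 0, 0),)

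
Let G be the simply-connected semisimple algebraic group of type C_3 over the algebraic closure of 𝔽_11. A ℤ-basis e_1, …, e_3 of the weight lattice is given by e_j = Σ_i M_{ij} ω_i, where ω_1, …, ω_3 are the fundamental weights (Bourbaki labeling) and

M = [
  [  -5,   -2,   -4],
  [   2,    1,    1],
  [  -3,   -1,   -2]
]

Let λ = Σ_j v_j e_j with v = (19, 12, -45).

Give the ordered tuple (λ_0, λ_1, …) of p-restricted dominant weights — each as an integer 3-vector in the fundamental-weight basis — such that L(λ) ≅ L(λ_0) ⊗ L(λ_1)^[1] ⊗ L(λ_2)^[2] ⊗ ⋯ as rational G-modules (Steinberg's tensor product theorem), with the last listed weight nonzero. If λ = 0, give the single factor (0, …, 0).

((6, 5, 10), (5, 0, 1))

ω-coordinates c = M·v, v = (19, 12, -45):
  c_1 = (-5)·(19) + (-2)·(12) + (-4)·(-45) = 61
  c_2 = (2)·(19) + (1)·(12) + (1)·(-45) = 5
  c_3 = (-3)·(19) + (-1)·(12) + (-2)·(-45) = 21
Base-11 expansion of each c_i:
  c_1 = 61 = 6·11^0 + 5·11^1
  c_2 = 5 = 5·11^0
  c_3 = 21 = 10·11^0 + 1·11^1
Factor λ_0 = (6, 5, 10)
Factor λ_1 = (5, 0, 1)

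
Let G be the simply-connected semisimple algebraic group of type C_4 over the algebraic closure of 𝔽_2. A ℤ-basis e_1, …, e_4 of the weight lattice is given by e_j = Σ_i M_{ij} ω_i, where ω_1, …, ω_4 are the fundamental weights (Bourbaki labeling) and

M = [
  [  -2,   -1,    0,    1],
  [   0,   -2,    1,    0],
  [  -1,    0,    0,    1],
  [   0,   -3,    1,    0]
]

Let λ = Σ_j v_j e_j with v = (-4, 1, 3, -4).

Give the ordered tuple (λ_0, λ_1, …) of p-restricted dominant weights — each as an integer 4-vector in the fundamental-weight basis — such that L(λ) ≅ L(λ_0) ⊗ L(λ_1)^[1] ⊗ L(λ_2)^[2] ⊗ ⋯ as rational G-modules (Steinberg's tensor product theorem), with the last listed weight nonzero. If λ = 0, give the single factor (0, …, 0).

((1, 1, 0, 0), (1, 0, 0, 0))

Compute c_i = Σ_j M_{ij} v_j with v = (-4, 1, 3, -4):
  c_1 = (-2)·(-4) + (-1)·(1) + (0)·(3) + (1)·(-4) = 3
  c_2 = (0)·(-4) + (-2)·(1) + (1)·(3) + (0)·(-4) = 1
  c_3 = (-1)·(-4) + (0)·(1) + (0)·(3) + (1)·(-4) = 0
  c_4 = (0)·(-4) + (-3)·(1) + (1)·(3) + (0)·(-4) = 0
Base-2 expansion of each c_i:
  c_1 = 3 = 1·2^0 + 1·2^1
  c_2 = 1 = 1·2^0
  c_3 = 0
  c_4 = 0
Factor λ_0 = (1, 1, 0, 0)
Factor λ_1 = (1, 0, 0, 0)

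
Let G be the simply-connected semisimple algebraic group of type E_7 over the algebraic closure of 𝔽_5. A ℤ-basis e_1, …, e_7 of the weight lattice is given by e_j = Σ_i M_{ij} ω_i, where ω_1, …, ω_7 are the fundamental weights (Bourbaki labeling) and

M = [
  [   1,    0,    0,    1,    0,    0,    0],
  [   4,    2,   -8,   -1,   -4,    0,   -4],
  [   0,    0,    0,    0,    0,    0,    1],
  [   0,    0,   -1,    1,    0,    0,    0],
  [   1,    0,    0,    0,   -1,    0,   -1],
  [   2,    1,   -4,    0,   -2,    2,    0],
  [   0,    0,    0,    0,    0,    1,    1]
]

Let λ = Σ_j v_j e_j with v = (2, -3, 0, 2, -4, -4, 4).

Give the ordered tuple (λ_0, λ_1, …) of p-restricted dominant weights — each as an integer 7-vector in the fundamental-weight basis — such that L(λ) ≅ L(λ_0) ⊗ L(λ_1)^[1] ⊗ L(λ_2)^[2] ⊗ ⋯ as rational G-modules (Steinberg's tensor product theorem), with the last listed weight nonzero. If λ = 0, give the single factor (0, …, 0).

ω-coordinates c = M·v, v = (2, -3, 0, 2, -4, -4, 4):
  c_1 = 1·2 + (0)·(-3) + 0·0 + 1·2 + (0)·(-4) + (0)·(-4) + 0·4 = 4
  c_2 = 4·2 + (2)·(-3) + (-8)·(0) + (-1)·(2) + (-4)·(-4) + (0)·(-4) + (-4)·(4) = 0
  c_3 = 0·2 + (0)·(-3) + 0·0 + 0·2 + (0)·(-4) + (0)·(-4) + 1·4 = 4
  c_4 = 0·2 + (0)·(-3) + (-1)·(0) + 1·2 + (0)·(-4) + (0)·(-4) + 0·4 = 2
  c_5 = 1·2 + (0)·(-3) + 0·0 + 0·2 + (-1)·(-4) + (0)·(-4) + (-1)·(4) = 2
  c_6 = 2·2 + (1)·(-3) + (-4)·(0) + 0·2 + (-2)·(-4) + (2)·(-4) + 0·4 = 1
  c_7 = 0·2 + (0)·(-3) + 0·0 + 0·2 + (0)·(-4) + (1)·(-4) + 1·4 = 0
Writing each c_i in base p = 5:
  c_1 = 4 = 4·5^0
  c_2 = 0
  c_3 = 4 = 4·5^0
  c_4 = 2 = 2·5^0
  c_5 = 2 = 2·5^0
  c_6 = 1 = 1·5^0
  c_7 = 0
p-restricted factor λ_0 = (4, 0, 4, 2, 2, 1, 0)

((4, 0, 4, 2, 2, 1, 0),)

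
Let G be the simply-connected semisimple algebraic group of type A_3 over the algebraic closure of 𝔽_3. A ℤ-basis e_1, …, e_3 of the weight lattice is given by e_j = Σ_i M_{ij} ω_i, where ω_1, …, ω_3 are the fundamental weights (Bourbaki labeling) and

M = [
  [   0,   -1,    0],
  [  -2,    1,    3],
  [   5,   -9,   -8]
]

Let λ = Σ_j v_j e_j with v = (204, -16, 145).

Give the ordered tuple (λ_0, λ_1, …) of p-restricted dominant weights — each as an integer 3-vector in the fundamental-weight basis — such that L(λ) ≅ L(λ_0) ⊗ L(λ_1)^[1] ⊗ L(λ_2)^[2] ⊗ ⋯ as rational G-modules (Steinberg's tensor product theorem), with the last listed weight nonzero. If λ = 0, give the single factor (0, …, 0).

Change of basis e → ω: c = M·v where v = (204, -16, 145):
  c_1 = (0)·(204) + (-1)·(-16) + (0)·(145) = 16
  c_2 = (-2)·(204) + (1)·(-16) + (3)·(145) = 11
  c_3 = (5)·(204) + (-9)·(-16) + (-8)·(145) = 4
Writing each c_i in base p = 3:
  c_1 = 16 = 1·3^0 + 2·3^1 + 1·3^2
  c_2 = 11 = 2·3^0 + 0·3^1 + 1·3^2
  c_3 = 4 = 1·3^0 + 1·3^1
λ_0 = (1, 2, 1)
λ_1 = (2, 0, 1)
λ_2 = (1, 1, 0)

((1, 2, 1), (2, 0, 1), (1, 1, 0))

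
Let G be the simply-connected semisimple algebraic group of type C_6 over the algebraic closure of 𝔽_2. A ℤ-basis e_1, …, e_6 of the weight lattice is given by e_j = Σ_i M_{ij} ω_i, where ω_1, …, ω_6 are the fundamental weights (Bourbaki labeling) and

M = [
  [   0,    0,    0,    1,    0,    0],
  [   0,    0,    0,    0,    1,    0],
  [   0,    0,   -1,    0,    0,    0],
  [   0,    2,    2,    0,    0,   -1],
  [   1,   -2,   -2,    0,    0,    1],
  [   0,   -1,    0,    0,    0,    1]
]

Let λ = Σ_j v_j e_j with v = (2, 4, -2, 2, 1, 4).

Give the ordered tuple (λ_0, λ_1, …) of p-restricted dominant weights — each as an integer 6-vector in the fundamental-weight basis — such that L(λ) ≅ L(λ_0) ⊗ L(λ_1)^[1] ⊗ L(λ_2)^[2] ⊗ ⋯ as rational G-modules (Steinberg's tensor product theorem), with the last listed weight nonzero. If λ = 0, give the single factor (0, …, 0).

In the fundamental-weight basis, λ has coordinates c = M·v (v = (2, 4, -2, 2, 1, 4)):
  c_1 = 0·2 + 0·4 + (0)·(-2) + 1·2 + 0·1 + 0·4 = 2
  c_2 = 0·2 + 0·4 + (0)·(-2) + 0·2 + 1·1 + 0·4 = 1
  c_3 = 0·2 + 0·4 + (-1)·(-2) + 0·2 + 0·1 + 0·4 = 2
  c_4 = 0·2 + 2·4 + (2)·(-2) + 0·2 + 0·1 + (-1)·(4) = 0
  c_5 = 1·2 + (-2)·(4) + (-2)·(-2) + 0·2 + 0·1 + 1·4 = 2
  c_6 = 0·2 + (-1)·(4) + (0)·(-2) + 0·2 + 0·1 + 1·4 = 0
Expand coordinatewise in base 2:
  c_1 = 2 = 0·2^0 + 1·2^1
  c_2 = 1 = 1·2^0
  c_3 = 2 = 0·2^0 + 1·2^1
  c_4 = 0
  c_5 = 2 = 0·2^0 + 1·2^1
  c_6 = 0
Factor λ_0 = (0, 1, 0, 0, 0, 0)
Factor λ_1 = (1, 0, 1, 0, 1, 0)

((0, 1, 0, 0, 0, 0), (1, 0, 1, 0, 1, 0))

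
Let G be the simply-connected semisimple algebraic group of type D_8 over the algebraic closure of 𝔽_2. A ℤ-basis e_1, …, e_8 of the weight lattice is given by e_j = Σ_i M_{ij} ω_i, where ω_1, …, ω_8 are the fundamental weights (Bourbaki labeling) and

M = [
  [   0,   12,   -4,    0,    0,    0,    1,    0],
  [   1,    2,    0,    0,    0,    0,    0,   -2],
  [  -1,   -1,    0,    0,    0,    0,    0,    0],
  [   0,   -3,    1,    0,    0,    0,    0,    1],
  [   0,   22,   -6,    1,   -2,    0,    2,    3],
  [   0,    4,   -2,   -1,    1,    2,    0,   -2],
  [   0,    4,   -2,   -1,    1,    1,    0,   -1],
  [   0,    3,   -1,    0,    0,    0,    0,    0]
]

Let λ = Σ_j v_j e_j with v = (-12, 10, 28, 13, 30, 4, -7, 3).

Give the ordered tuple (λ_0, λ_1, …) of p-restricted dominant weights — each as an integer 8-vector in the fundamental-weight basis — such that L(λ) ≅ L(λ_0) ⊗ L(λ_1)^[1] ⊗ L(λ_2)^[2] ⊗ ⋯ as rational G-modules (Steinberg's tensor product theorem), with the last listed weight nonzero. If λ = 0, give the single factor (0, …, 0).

((1, 0, 0, 1, 0, 1, 0, 0), (0, 1, 1, 0, 0, 1, 1, 1))

Converting to the ω-basis (c_i = row i of M dotted with v = (-12, 10, 28, 13, 30, 4, -7, 3)):
  c_1 = (0)·(-12) + 12·10 + (-4)·(28) + 0·13 + 0·30 + 0·4 + (1)·(-7) + 0·3 = 1
  c_2 = (1)·(-12) + 2·10 + 0·28 + 0·13 + 0·30 + 0·4 + (0)·(-7) + (-2)·(3) = 2
  c_3 = (-1)·(-12) + (-1)·(10) + 0·28 + 0·13 + 0·30 + 0·4 + (0)·(-7) + 0·3 = 2
  c_4 = (0)·(-12) + (-3)·(10) + 1·28 + 0·13 + 0·30 + 0·4 + (0)·(-7) + 1·3 = 1
  c_5 = (0)·(-12) + 22·10 + (-6)·(28) + 1·13 + (-2)·(30) + 0·4 + (2)·(-7) + 3·3 = 0
  c_6 = (0)·(-12) + 4·10 + (-2)·(28) + (-1)·(13) + 1·30 + 2·4 + (0)·(-7) + (-2)·(3) = 3
  c_7 = (0)·(-12) + 4·10 + (-2)·(28) + (-1)·(13) + 1·30 + 1·4 + (0)·(-7) + (-1)·(3) = 2
  c_8 = (0)·(-12) + 3·10 + (-1)·(28) + 0·13 + 0·30 + 0·4 + (0)·(-7) + 0·3 = 2
Writing each c_i in base p = 2:
  c_1 = 1 = 1·2^0
  c_2 = 2 = 0·2^0 + 1·2^1
  c_3 = 2 = 0·2^0 + 1·2^1
  c_4 = 1 = 1·2^0
  c_5 = 0
  c_6 = 3 = 1·2^0 + 1·2^1
  c_7 = 2 = 0·2^0 + 1·2^1
  c_8 = 2 = 0·2^0 + 1·2^1
λ_0 = (1, 0, 0, 1, 0, 1, 0, 0)
λ_1 = (0, 1, 1, 0, 0, 1, 1, 1)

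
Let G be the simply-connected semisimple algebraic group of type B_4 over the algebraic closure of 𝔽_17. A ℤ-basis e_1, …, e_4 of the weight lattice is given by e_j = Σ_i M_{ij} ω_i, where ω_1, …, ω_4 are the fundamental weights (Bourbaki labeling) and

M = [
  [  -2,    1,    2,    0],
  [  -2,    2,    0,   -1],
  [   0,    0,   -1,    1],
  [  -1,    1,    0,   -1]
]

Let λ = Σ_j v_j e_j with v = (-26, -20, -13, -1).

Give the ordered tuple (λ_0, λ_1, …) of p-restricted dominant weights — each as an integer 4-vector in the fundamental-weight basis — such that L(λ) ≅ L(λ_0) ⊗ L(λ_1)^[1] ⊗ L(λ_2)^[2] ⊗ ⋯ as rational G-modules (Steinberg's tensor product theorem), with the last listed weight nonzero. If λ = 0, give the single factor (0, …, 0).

((6, 13, 12, 7),)

ω-coordinates c = M·v, v = (-26, -20, -13, -1):
  c_1 = (-2)·(-26) + (1)·(-20) + (2)·(-13) + (0)·(-1) = 6
  c_2 = (-2)·(-26) + (2)·(-20) + (0)·(-13) + (-1)·(-1) = 13
  c_3 = (0)·(-26) + (0)·(-20) + (-1)·(-13) + (1)·(-1) = 12
  c_4 = (-1)·(-26) + (1)·(-20) + (0)·(-13) + (-1)·(-1) = 7
Base-17 expansion of each c_i:
  c_1 = 6 = 6·17^0
  c_2 = 13 = 13·17^0
  c_3 = 12 = 12·17^0
  c_4 = 7 = 7·17^0
Factor λ_0 = (6, 13, 12, 7)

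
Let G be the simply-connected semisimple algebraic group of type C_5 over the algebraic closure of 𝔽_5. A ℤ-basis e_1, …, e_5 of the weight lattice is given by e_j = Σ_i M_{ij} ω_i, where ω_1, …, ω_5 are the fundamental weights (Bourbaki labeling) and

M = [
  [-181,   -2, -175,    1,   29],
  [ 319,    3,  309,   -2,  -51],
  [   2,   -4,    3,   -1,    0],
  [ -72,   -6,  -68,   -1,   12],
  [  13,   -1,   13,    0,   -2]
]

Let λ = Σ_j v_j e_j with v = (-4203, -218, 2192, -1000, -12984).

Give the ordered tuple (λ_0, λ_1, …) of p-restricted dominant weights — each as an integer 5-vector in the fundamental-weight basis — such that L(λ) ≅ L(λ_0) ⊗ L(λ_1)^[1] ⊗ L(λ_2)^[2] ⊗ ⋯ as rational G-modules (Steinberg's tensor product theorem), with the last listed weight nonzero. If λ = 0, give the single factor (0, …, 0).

Change of basis e → ω: c = M·v where v = (-4203, -218, 2192, -1000, -12984):
  c_1 = (-181)·(-4203) + (-2)·(-218) + (-175)·(2192) + (1)·(-1000) + (29)·(-12984) = 43
  c_2 = (319)·(-4203) + (3)·(-218) + 309·2192 + (-2)·(-1000) + (-51)·(-12984) = 101
  c_3 = (2)·(-4203) + (-4)·(-218) + 3·2192 + (-1)·(-1000) + (0)·(-12984) = 42
  c_4 = (-72)·(-4203) + (-6)·(-218) + (-68)·(2192) + (-1)·(-1000) + (12)·(-12984) = 60
  c_5 = (13)·(-4203) + (-1)·(-218) + 13·2192 + (0)·(-1000) + (-2)·(-12984) = 43
Writing each c_i in base p = 5:
  c_1 = 43 = 3·5^0 + 3·5^1 + 1·5^2
  c_2 = 101 = 1·5^0 + 0·5^1 + 4·5^2
  c_3 = 42 = 2·5^0 + 3·5^1 + 1·5^2
  c_4 = 60 = 0·5^0 + 2·5^1 + 2·5^2
  c_5 = 43 = 3·5^0 + 3·5^1 + 1·5^2
Factor λ_0 = (3, 1, 2, 0, 3)
Factor λ_1 = (3, 0, 3, 2, 3)
Factor λ_2 = (1, 4, 1, 2, 1)

((3, 1, 2, 0, 3), (3, 0, 3, 2, 3), (1, 4, 1, 2, 1))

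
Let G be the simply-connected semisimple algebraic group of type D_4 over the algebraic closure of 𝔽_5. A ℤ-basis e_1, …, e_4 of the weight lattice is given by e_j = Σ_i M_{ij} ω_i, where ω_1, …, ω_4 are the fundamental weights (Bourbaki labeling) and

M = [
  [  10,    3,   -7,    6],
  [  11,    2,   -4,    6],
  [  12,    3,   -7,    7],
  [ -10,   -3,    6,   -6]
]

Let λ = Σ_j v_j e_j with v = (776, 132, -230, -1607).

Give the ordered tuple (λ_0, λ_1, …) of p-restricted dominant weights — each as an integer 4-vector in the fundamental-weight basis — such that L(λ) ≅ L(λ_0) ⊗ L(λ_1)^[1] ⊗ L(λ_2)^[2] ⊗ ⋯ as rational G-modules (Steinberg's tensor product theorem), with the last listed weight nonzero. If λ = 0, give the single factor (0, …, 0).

((4, 3, 4, 1), (4, 0, 3, 1), (4, 3, 2, 4))

Compute c_i = Σ_j M_{ij} v_j with v = (776, 132, -230, -1607):
  c_1 = 10*776 + 3*132 + -7*-230 + 6*-1607 = 124
  c_2 = 11*776 + 2*132 + -4*-230 + 6*-1607 = 78
  c_3 = 12*776 + 3*132 + -7*-230 + 7*-1607 = 69
  c_4 = -10*776 + -3*132 + 6*-230 + -6*-1607 = 106
Writing each c_i in base p = 5:
  c_1 = 124 = 4·5^0 + 4·5^1 + 4·5^2
  c_2 = 78 = 3·5^0 + 0·5^1 + 3·5^2
  c_3 = 69 = 4·5^0 + 3·5^1 + 2·5^2
  c_4 = 106 = 1·5^0 + 1·5^1 + 4·5^2
λ_0 = (4, 3, 4, 1)
λ_1 = (4, 0, 3, 1)
λ_2 = (4, 3, 2, 4)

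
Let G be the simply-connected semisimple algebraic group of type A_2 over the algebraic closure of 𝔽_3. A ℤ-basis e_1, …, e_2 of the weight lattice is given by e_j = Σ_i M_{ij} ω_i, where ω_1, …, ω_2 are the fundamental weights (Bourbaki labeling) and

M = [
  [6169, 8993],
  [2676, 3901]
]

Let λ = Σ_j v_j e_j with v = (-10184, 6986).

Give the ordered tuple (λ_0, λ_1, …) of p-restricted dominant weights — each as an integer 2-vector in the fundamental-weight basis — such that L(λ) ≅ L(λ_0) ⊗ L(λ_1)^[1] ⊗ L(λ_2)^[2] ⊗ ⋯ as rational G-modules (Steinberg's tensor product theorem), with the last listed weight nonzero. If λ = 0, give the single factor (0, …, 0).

((2, 2),)

Converting to the ω-basis (c_i = row i of M dotted with v = (-10184, 6986)):
  c_1 = (6169)·(-10184) + (8993)·(6986) = 2
  c_2 = (2676)·(-10184) + (3901)·(6986) = 2
Expand coordinatewise in base 3:
  c_1 = 2 = 2·3^0
  c_2 = 2 = 2·3^0
Factor λ_0 = (2, 2)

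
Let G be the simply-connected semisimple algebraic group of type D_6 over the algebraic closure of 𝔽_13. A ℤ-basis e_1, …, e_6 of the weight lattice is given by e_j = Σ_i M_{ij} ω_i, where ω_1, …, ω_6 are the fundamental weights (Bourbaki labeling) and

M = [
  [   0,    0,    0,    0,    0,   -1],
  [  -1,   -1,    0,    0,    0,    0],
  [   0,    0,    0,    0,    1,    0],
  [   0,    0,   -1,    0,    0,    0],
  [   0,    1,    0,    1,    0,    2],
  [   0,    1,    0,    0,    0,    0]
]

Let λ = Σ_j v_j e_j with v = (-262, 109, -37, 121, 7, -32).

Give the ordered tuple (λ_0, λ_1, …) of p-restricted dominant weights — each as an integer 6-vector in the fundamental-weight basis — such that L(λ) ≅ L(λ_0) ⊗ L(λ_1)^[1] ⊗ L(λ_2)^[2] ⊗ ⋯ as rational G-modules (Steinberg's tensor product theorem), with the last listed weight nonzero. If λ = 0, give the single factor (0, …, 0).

Change of basis e → ω: c = M·v where v = (-262, 109, -37, 121, 7, -32):
  c_1 = (0)·(-262) + (0)·(109) + (0)·(-37) + (0)·(121) + (0)·(7) + (-1)·(-32) = 32
  c_2 = (-1)·(-262) + (-1)·(109) + (0)·(-37) + (0)·(121) + (0)·(7) + (0)·(-32) = 153
  c_3 = (0)·(-262) + (0)·(109) + (0)·(-37) + (0)·(121) + (1)·(7) + (0)·(-32) = 7
  c_4 = (0)·(-262) + (0)·(109) + (-1)·(-37) + (0)·(121) + (0)·(7) + (0)·(-32) = 37
  c_5 = (0)·(-262) + (1)·(109) + (0)·(-37) + (1)·(121) + (0)·(7) + (2)·(-32) = 166
  c_6 = (0)·(-262) + (1)·(109) + (0)·(-37) + (0)·(121) + (0)·(7) + (0)·(-32) = 109
Writing each c_i in base p = 13:
  c_1 = 32 = 6·13^0 + 2·13^1
  c_2 = 153 = 10·13^0 + 11·13^1
  c_3 = 7 = 7·13^0
  c_4 = 37 = 11·13^0 + 2·13^1
  c_5 = 166 = 10·13^0 + 12·13^1
  c_6 = 109 = 5·13^0 + 8·13^1
p-restricted factor λ_0 = (6, 10, 7, 11, 10, 5)
p-restricted factor λ_1 = (2, 11, 0, 2, 12, 8)

((6, 10, 7, 11, 10, 5), (2, 11, 0, 2, 12, 8))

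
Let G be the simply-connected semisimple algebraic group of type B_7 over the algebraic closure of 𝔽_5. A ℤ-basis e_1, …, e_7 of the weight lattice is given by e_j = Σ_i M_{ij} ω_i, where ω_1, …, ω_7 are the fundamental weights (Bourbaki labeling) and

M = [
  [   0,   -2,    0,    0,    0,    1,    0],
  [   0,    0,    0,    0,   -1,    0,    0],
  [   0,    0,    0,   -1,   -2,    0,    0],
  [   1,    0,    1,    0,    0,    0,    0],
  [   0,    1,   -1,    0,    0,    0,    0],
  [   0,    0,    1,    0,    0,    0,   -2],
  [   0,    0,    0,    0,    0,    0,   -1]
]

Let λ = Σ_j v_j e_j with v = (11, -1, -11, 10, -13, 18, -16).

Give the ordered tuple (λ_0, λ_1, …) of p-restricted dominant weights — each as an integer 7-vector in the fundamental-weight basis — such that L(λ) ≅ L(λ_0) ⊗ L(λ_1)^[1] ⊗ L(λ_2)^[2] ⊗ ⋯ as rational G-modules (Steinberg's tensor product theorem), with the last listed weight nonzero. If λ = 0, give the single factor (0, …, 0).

Converting to the ω-basis (c_i = row i of M dotted with v = (11, -1, -11, 10, -13, 18, -16)):
  c_1 = 0·11 + (-2)·(-1) + (0)·(-11) + 0·10 + (0)·(-13) + 1·18 + (0)·(-16) = 20
  c_2 = 0·11 + (0)·(-1) + (0)·(-11) + 0·10 + (-1)·(-13) + 0·18 + (0)·(-16) = 13
  c_3 = 0·11 + (0)·(-1) + (0)·(-11) + (-1)·(10) + (-2)·(-13) + 0·18 + (0)·(-16) = 16
  c_4 = 1·11 + (0)·(-1) + (1)·(-11) + 0·10 + (0)·(-13) + 0·18 + (0)·(-16) = 0
  c_5 = 0·11 + (1)·(-1) + (-1)·(-11) + 0·10 + (0)·(-13) + 0·18 + (0)·(-16) = 10
  c_6 = 0·11 + (0)·(-1) + (1)·(-11) + 0·10 + (0)·(-13) + 0·18 + (-2)·(-16) = 21
  c_7 = 0·11 + (0)·(-1) + (0)·(-11) + 0·10 + (0)·(-13) + 0·18 + (-1)·(-16) = 16
Base-5 expansion of each c_i:
  c_1 = 20 = 0·5^0 + 4·5^1
  c_2 = 13 = 3·5^0 + 2·5^1
  c_3 = 16 = 1·5^0 + 3·5^1
  c_4 = 0
  c_5 = 10 = 0·5^0 + 2·5^1
  c_6 = 21 = 1·5^0 + 4·5^1
  c_7 = 16 = 1·5^0 + 3·5^1
Factor λ_0 = (0, 3, 1, 0, 0, 1, 1)
Factor λ_1 = (4, 2, 3, 0, 2, 4, 3)

((0, 3, 1, 0, 0, 1, 1), (4, 2, 3, 0, 2, 4, 3))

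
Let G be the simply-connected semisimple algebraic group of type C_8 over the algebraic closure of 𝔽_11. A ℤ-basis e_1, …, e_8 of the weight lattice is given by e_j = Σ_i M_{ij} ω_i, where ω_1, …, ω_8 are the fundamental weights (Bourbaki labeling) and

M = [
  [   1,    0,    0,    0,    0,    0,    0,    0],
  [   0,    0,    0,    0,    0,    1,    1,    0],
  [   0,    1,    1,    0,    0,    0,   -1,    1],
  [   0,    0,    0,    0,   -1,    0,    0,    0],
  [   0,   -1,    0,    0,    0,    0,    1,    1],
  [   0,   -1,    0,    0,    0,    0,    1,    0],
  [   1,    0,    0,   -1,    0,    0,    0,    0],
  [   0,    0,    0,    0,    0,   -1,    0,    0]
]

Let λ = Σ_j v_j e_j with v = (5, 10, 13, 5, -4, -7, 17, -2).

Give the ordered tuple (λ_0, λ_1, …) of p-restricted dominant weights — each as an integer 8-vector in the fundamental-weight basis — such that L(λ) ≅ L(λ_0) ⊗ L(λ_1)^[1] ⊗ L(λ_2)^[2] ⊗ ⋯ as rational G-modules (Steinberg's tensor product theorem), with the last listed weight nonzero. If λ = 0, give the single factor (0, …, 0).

((5, 10, 4, 4, 5, 7, 0, 7),)

ω-coordinates c = M·v, v = (5, 10, 13, 5, -4, -7, 17, -2):
  c_1 = 1·5 + 0·10 + 0·13 + 0·5 + (0)·(-4) + (0)·(-7) + 0·17 + (0)·(-2) = 5
  c_2 = 0·5 + 0·10 + 0·13 + 0·5 + (0)·(-4) + (1)·(-7) + 1·17 + (0)·(-2) = 10
  c_3 = 0·5 + 1·10 + 1·13 + 0·5 + (0)·(-4) + (0)·(-7) + (-1)·(17) + (1)·(-2) = 4
  c_4 = 0·5 + 0·10 + 0·13 + 0·5 + (-1)·(-4) + (0)·(-7) + 0·17 + (0)·(-2) = 4
  c_5 = 0·5 + (-1)·(10) + 0·13 + 0·5 + (0)·(-4) + (0)·(-7) + 1·17 + (1)·(-2) = 5
  c_6 = 0·5 + (-1)·(10) + 0·13 + 0·5 + (0)·(-4) + (0)·(-7) + 1·17 + (0)·(-2) = 7
  c_7 = 1·5 + 0·10 + 0·13 + (-1)·(5) + (0)·(-4) + (0)·(-7) + 0·17 + (0)·(-2) = 0
  c_8 = 0·5 + 0·10 + 0·13 + 0·5 + (0)·(-4) + (-1)·(-7) + 0·17 + (0)·(-2) = 7
Base-11 expansion of each c_i:
  c_1 = 5 = 5·11^0
  c_2 = 10 = 10·11^0
  c_3 = 4 = 4·11^0
  c_4 = 4 = 4·11^0
  c_5 = 5 = 5·11^0
  c_6 = 7 = 7·11^0
  c_7 = 0
  c_8 = 7 = 7·11^0
λ_0 = (5, 10, 4, 4, 5, 7, 0, 7)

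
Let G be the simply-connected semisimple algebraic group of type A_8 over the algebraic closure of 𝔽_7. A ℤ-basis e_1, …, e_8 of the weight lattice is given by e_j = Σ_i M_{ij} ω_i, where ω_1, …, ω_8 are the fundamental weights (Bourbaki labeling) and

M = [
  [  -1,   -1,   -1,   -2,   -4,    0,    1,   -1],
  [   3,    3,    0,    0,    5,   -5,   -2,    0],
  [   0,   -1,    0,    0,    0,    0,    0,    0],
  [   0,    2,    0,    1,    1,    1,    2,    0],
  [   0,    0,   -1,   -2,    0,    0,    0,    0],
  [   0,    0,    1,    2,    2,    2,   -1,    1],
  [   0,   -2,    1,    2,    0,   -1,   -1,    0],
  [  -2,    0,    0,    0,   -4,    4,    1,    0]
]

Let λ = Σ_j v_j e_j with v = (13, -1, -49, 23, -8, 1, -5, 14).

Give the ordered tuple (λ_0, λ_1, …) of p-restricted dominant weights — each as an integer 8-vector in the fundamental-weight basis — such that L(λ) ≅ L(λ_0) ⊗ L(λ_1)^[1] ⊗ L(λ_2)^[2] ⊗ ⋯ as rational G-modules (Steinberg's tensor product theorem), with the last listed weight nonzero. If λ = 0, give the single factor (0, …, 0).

In the fundamental-weight basis, λ has coordinates c = M·v (v = (13, -1, -49, 23, -8, 1, -5, 14)):
  c_1 = -1*13 + -1*-1 + -1*-49 + -2*23 + -4*-8 + 0*1 + 1*-5 + -1*14 = 4
  c_2 = 3*13 + 3*-1 + 0*-49 + 0*23 + 5*-8 + -5*1 + -2*-5 + 0*14 = 1
  c_3 = 0*13 + -1*-1 + 0*-49 + 0*23 + 0*-8 + 0*1 + 0*-5 + 0*14 = 1
  c_4 = 0*13 + 2*-1 + 0*-49 + 1*23 + 1*-8 + 1*1 + 2*-5 + 0*14 = 4
  c_5 = 0*13 + 0*-1 + -1*-49 + -2*23 + 0*-8 + 0*1 + 0*-5 + 0*14 = 3
  c_6 = 0*13 + 0*-1 + 1*-49 + 2*23 + 2*-8 + 2*1 + -1*-5 + 1*14 = 2
  c_7 = 0*13 + -2*-1 + 1*-49 + 2*23 + 0*-8 + -1*1 + -1*-5 + 0*14 = 3
  c_8 = -2*13 + 0*-1 + 0*-49 + 0*23 + -4*-8 + 4*1 + 1*-5 + 0*14 = 5
Expand coordinatewise in base 7:
  c_1 = 4 = 4·7^0
  c_2 = 1 = 1·7^0
  c_3 = 1 = 1·7^0
  c_4 = 4 = 4·7^0
  c_5 = 3 = 3·7^0
  c_6 = 2 = 2·7^0
  c_7 = 3 = 3·7^0
  c_8 = 5 = 5·7^0
p-restricted factor λ_0 = (4, 1, 1, 4, 3, 2, 3, 5)

((4, 1, 1, 4, 3, 2, 3, 5),)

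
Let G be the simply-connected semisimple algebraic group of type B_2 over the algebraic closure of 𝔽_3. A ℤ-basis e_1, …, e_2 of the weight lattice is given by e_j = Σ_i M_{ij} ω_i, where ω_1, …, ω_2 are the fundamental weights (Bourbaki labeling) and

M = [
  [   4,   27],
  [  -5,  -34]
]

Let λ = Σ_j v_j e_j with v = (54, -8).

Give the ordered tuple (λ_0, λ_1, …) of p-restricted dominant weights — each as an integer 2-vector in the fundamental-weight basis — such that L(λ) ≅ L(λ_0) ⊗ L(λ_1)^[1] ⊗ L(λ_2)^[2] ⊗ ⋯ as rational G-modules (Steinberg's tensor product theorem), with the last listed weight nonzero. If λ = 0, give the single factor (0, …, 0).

Converting to the ω-basis (c_i = row i of M dotted with v = (54, -8)):
  c_1 = 4·54 + (27)·(-8) = 0
  c_2 = (-5)·(54) + (-34)·(-8) = 2
Base-3 expansion of each c_i:
  c_1 = 0
  c_2 = 2 = 2·3^0
Factor λ_0 = (0, 2)

((0, 2),)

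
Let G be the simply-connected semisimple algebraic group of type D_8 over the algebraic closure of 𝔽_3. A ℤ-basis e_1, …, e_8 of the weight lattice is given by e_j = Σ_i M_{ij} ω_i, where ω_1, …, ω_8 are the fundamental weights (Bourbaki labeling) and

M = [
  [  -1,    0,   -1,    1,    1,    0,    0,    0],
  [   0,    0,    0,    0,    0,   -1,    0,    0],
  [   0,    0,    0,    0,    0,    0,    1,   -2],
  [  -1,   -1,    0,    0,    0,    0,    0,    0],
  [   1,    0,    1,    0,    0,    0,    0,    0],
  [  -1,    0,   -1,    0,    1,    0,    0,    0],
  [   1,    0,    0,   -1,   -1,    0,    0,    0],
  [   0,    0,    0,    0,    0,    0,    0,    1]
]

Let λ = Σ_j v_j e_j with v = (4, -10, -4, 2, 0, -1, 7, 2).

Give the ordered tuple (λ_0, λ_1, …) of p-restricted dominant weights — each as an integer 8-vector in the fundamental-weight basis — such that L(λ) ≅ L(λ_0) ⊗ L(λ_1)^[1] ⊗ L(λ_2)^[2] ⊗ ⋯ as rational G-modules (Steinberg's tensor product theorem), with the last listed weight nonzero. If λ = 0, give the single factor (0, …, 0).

((2, 1, 0, 0, 0, 0, 2, 2), (0, 0, 1, 2, 0, 0, 0, 0))

Compute c_i = Σ_j M_{ij} v_j with v = (4, -10, -4, 2, 0, -1, 7, 2):
  c_1 = (-1)·(4) + (0)·(-10) + (-1)·(-4) + 1·2 + 1·0 + (0)·(-1) + 0·7 + 0·2 = 2
  c_2 = 0·4 + (0)·(-10) + (0)·(-4) + 0·2 + 0·0 + (-1)·(-1) + 0·7 + 0·2 = 1
  c_3 = 0·4 + (0)·(-10) + (0)·(-4) + 0·2 + 0·0 + (0)·(-1) + 1·7 + (-2)·(2) = 3
  c_4 = (-1)·(4) + (-1)·(-10) + (0)·(-4) + 0·2 + 0·0 + (0)·(-1) + 0·7 + 0·2 = 6
  c_5 = 1·4 + (0)·(-10) + (1)·(-4) + 0·2 + 0·0 + (0)·(-1) + 0·7 + 0·2 = 0
  c_6 = (-1)·(4) + (0)·(-10) + (-1)·(-4) + 0·2 + 1·0 + (0)·(-1) + 0·7 + 0·2 = 0
  c_7 = 1·4 + (0)·(-10) + (0)·(-4) + (-1)·(2) + (-1)·(0) + (0)·(-1) + 0·7 + 0·2 = 2
  c_8 = 0·4 + (0)·(-10) + (0)·(-4) + 0·2 + 0·0 + (0)·(-1) + 0·7 + 1·2 = 2
p = 3; digits c_i = Σ_j d_{ij}·3^j, 0 ≤ d_{ij} < 3:
  c_1 = 2 = 2·3^0
  c_2 = 1 = 1·3^0
  c_3 = 3 = 0·3^0 + 1·3^1
  c_4 = 6 = 0·3^0 + 2·3^1
  c_5 = 0
  c_6 = 0
  c_7 = 2 = 2·3^0
  c_8 = 2 = 2·3^0
p-restricted factor λ_0 = (2, 1, 0, 0, 0, 0, 2, 2)
p-restricted factor λ_1 = (0, 0, 1, 2, 0, 0, 0, 0)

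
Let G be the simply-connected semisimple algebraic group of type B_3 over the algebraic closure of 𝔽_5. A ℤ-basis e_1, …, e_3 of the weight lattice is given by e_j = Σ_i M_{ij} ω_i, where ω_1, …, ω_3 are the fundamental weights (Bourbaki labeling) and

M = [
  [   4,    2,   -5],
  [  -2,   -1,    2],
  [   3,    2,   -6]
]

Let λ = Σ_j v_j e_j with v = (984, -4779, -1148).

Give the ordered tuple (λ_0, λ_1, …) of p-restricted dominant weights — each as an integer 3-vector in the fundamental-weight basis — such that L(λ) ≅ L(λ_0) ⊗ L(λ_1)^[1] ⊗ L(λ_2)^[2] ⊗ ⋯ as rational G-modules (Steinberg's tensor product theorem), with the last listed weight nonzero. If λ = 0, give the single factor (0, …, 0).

In the fundamental-weight basis, λ has coordinates c = M·v (v = (984, -4779, -1148)):
  c_1 = (4)·(984) + (2)·(-4779) + (-5)·(-1148) = 118
  c_2 = (-2)·(984) + (-1)·(-4779) + (2)·(-1148) = 515
  c_3 = (3)·(984) + (2)·(-4779) + (-6)·(-1148) = 282
p = 5; digits c_i = Σ_j d_{ij}·5^j, 0 ≤ d_{ij} < 5:
  c_1 = 118 = 3·5^0 + 3·5^1 + 4·5^2
  c_2 = 515 = 0·5^0 + 3·5^1 + 0·5^2 + 4·5^3
  c_3 = 282 = 2·5^0 + 1·5^1 + 1·5^2 + 2·5^3
λ_0 = (3, 0, 2)
λ_1 = (3, 3, 1)
λ_2 = (4, 0, 1)
λ_3 = (0, 4, 2)

((3, 0, 2), (3, 3, 1), (4, 0, 1), (0, 4, 2))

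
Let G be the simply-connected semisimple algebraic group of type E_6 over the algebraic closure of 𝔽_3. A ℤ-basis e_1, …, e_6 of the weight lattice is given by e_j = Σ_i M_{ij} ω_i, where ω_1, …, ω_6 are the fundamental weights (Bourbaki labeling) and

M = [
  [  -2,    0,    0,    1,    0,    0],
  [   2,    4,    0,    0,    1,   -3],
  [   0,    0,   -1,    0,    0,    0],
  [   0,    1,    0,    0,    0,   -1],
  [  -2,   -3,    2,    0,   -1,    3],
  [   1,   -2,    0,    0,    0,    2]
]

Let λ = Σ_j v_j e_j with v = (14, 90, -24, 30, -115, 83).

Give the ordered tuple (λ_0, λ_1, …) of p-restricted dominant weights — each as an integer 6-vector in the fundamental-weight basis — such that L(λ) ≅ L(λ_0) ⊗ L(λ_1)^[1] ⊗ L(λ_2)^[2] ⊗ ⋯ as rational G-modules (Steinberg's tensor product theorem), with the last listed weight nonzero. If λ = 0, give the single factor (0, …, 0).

Compute c_i = Σ_j M_{ij} v_j with v = (14, 90, -24, 30, -115, 83):
  c_1 = -2*14 + 0*90 + 0*-24 + 1*30 + 0*-115 + 0*83 = 2
  c_2 = 2*14 + 4*90 + 0*-24 + 0*30 + 1*-115 + -3*83 = 24
  c_3 = 0*14 + 0*90 + -1*-24 + 0*30 + 0*-115 + 0*83 = 24
  c_4 = 0*14 + 1*90 + 0*-24 + 0*30 + 0*-115 + -1*83 = 7
  c_5 = -2*14 + -3*90 + 2*-24 + 0*30 + -1*-115 + 3*83 = 18
  c_6 = 1*14 + -2*90 + 0*-24 + 0*30 + 0*-115 + 2*83 = 0
Writing each c_i in base p = 3:
  c_1 = 2 = 2·3^0
  c_2 = 24 = 0·3^0 + 2·3^1 + 2·3^2
  c_3 = 24 = 0·3^0 + 2·3^1 + 2·3^2
  c_4 = 7 = 1·3^0 + 2·3^1
  c_5 = 18 = 0·3^0 + 0·3^1 + 2·3^2
  c_6 = 0
Factor λ_0 = (2, 0, 0, 1, 0, 0)
Factor λ_1 = (0, 2, 2, 2, 0, 0)
Factor λ_2 = (0, 2, 2, 0, 2, 0)

((2, 0, 0, 1, 0, 0), (0, 2, 2, 2, 0, 0), (0, 2, 2, 0, 2, 0))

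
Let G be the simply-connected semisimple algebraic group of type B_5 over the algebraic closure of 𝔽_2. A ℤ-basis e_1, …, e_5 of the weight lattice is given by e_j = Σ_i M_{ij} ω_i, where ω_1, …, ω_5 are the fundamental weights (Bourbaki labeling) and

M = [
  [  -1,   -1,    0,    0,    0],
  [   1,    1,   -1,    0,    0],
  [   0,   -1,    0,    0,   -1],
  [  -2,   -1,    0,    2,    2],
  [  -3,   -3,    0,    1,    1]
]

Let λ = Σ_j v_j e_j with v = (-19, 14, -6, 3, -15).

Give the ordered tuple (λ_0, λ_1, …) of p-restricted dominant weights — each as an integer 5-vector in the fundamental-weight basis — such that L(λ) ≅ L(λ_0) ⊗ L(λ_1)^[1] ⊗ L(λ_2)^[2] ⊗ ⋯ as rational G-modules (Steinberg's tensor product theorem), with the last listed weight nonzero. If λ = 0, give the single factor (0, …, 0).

ω-coordinates c = M·v, v = (-19, 14, -6, 3, -15):
  c_1 = (-1)·(-19) + (-1)·(14) + (0)·(-6) + (0)·(3) + (0)·(-15) = 5
  c_2 = (1)·(-19) + (1)·(14) + (-1)·(-6) + (0)·(3) + (0)·(-15) = 1
  c_3 = (0)·(-19) + (-1)·(14) + (0)·(-6) + (0)·(3) + (-1)·(-15) = 1
  c_4 = (-2)·(-19) + (-1)·(14) + (0)·(-6) + (2)·(3) + (2)·(-15) = 0
  c_5 = (-3)·(-19) + (-3)·(14) + (0)·(-6) + (1)·(3) + (1)·(-15) = 3
Writing each c_i in base p = 2:
  c_1 = 5 = 1·2^0 + 0·2^1 + 1·2^2
  c_2 = 1 = 1·2^0
  c_3 = 1 = 1·2^0
  c_4 = 0
  c_5 = 3 = 1·2^0 + 1·2^1
p-restricted factor λ_0 = (1, 1, 1, 0, 1)
p-restricted factor λ_1 = (0, 0, 0, 0, 1)
p-restricted factor λ_2 = (1, 0, 0, 0, 0)

((1, 1, 1, 0, 1), (0, 0, 0, 0, 1), (1, 0, 0, 0, 0))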